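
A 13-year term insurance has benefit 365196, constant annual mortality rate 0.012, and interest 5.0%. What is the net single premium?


NSP = benefit * sum_{k=0}^{n-1} k_p_x * q * v^(k+1)
With constant q=0.012, v=0.952381
Sum = 0.105814
NSP = 365196 * 0.105814
= 38642.9158


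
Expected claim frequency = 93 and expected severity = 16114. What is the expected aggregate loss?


E[S] = E[N] * E[X]
= 93 * 16114
= 1.4986e+06


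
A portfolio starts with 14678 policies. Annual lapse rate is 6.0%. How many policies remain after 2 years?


remaining = initial * (1 - lapse)^years
= 14678 * (1 - 0.06)^2
= 14678 * 0.8836
= 12969.4808


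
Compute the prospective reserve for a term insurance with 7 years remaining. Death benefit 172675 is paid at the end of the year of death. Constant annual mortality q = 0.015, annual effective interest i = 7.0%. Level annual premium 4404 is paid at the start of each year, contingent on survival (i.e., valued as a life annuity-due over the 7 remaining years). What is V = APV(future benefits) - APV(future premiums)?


v = 1/(1+i) = 0.934579
APV(future benefits) per unit = sum_{k=0}^{6} k_p_x * q * v^(k+1) = 0.077606
APV(future benefits) = 172675 * 0.077606 = 13400.6655
Life annuity-due factor ä_{x:7} = sum_{k=0}^{6} k_p_x * v^k = 5.535915
APV(future premiums) = 4404 * 5.535915 = 24380.1701
V = 13400.6655 - 24380.1701
= -10979.5046


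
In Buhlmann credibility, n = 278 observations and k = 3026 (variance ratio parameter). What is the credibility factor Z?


Z = n / (n + k)
= 278 / (278 + 3026)
= 278 / 3304
= 0.0841


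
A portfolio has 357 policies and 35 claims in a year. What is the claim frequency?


frequency = claims / policies
= 35 / 357
= 0.098


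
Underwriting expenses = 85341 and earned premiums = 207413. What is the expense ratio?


Expense ratio = expenses / premiums
= 85341 / 207413
= 0.4115


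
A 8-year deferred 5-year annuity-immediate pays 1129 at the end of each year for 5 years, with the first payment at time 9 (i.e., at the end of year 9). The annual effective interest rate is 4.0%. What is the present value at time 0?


PV at time 8 of the 5-year annuity-immediate:
a_n = 1129 * (1-(1+0.04)^(-5))/0.04 = 5026.1074
Discount back 8 years to time 0:
PV = 5026.1074 * (1+0.04)^(-8)
= 5026.1074 * 0.73069
= 3672.5275


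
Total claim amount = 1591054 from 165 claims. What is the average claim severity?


severity = total / number
= 1591054 / 165
= 9642.7515


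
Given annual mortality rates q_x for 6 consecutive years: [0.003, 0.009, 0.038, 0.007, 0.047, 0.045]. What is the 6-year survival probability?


p_k = 1 - q_k for each year
Survival = product of (1 - q_k)
= 0.997 * 0.991 * 0.962 * 0.993 * 0.953 * 0.955
= 0.859


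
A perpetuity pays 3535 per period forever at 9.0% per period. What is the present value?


PV = PMT / i
= 3535 / 0.09
= 39277.7778


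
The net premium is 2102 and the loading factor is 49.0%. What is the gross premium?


Gross = net * (1 + loading)
= 2102 * (1 + 0.49)
= 2102 * 1.49
= 3131.98


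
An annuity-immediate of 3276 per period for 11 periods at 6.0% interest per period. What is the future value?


FV = PMT * ((1+i)^n - 1) / i
= 3276 * ((1.06)^11 - 1) / 0.06
= 3276 * (1.898299 - 1) / 0.06
= 49047.1013


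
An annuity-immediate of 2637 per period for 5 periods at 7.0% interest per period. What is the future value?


FV = PMT * ((1+i)^n - 1) / i
= 2637 * ((1.07)^5 - 1) / 0.07
= 2637 * (1.402552 - 1) / 0.07
= 15164.6988


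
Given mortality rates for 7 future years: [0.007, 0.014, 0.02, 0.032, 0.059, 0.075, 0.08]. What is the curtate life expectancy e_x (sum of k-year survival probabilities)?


e_x = sum_{k=1}^{n} k_p_x
k_p_x values:
  1_p_x = 0.993
  2_p_x = 0.979098
  3_p_x = 0.959516
  4_p_x = 0.928812
  5_p_x = 0.874012
  6_p_x = 0.808461
  7_p_x = 0.743784
e_x = 6.2867


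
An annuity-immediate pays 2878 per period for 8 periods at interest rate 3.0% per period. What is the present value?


PV = PMT * (1 - (1+i)^(-n)) / i
= 2878 * (1 - (1+0.03)^(-8)) / 0.03
= 2878 * (1 - 0.789409) / 0.03
= 2878 * 7.019692
= 20202.6741


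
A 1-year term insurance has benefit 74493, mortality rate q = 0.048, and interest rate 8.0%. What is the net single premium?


NSP = benefit * q * v
v = 1/(1+i) = 0.925926
NSP = 74493 * 0.048 * 0.925926
= 3310.8


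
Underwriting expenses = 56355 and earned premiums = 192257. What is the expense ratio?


Expense ratio = expenses / premiums
= 56355 / 192257
= 0.2931


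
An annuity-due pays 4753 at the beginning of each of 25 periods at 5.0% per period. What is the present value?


PV_due = PMT * (1-(1+i)^(-n))/i * (1+i)
PV_immediate = 66988.5185
PV_due = 66988.5185 * 1.05
= 70337.9444


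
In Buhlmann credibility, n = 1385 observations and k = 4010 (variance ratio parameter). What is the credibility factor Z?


Z = n / (n + k)
= 1385 / (1385 + 4010)
= 1385 / 5395
= 0.2567


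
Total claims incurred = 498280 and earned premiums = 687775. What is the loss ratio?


Loss ratio = claims / premiums
= 498280 / 687775
= 0.7245


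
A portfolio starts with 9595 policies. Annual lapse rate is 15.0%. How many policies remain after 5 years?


remaining = initial * (1 - lapse)^years
= 9595 * (1 - 0.15)^5
= 9595 * 0.443705
= 4257.3525


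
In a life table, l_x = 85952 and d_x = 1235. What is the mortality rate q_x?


q_x = d_x / l_x
= 1235 / 85952
= 0.0144


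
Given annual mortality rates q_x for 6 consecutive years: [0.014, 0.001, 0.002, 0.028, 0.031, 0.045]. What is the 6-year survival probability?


p_k = 1 - q_k for each year
Survival = product of (1 - q_k)
= 0.986 * 0.999 * 0.998 * 0.972 * 0.969 * 0.955
= 0.8842


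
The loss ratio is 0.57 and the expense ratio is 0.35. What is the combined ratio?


Combined ratio = loss ratio + expense ratio
= 0.57 + 0.35
= 0.92


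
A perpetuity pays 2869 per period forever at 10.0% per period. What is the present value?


PV = PMT / i
= 2869 / 0.1
= 28690.0


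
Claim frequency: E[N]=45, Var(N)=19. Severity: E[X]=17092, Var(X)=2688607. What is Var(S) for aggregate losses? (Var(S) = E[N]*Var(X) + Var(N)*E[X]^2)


Var(S) = E[N]*Var(X) + Var(N)*E[X]^2
= 45*2688607 + 19*17092^2
= 120987315 + 5550592816
= 5.6716e+09


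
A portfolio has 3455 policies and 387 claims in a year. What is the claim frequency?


frequency = claims / policies
= 387 / 3455
= 0.112


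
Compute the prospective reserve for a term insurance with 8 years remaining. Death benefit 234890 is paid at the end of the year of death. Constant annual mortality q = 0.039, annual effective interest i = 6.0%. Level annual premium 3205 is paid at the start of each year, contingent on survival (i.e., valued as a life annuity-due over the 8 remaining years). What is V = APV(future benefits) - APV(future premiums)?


v = 1/(1+i) = 0.943396
APV(future benefits) per unit = sum_{k=0}^{7} k_p_x * q * v^(k+1) = 0.214148
APV(future benefits) = 234890 * 0.214148 = 50301.1564
Life annuity-due factor ä_{x:8} = sum_{k=0}^{7} k_p_x * v^k = 5.820425
APV(future premiums) = 3205 * 5.820425 = 18654.4622
V = 50301.1564 - 18654.4622
= 31646.6942


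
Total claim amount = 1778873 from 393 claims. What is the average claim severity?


severity = total / number
= 1778873 / 393
= 4526.3944


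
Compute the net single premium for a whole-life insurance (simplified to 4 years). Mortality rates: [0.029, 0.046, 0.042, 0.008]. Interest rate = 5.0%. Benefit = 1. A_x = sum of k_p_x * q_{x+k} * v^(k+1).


v = 0.952381
Year 0: k_p_x=1.0, q=0.029, term=0.027619
Year 1: k_p_x=0.971, q=0.046, term=0.040513
Year 2: k_p_x=0.926334, q=0.042, term=0.033608
Year 3: k_p_x=0.887428, q=0.008, term=0.005841
A_x = 0.1076


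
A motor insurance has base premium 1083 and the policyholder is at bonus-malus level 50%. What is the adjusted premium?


adjusted = base * BM_level / 100
= 1083 * 50 / 100
= 1083 * 0.5
= 541.5


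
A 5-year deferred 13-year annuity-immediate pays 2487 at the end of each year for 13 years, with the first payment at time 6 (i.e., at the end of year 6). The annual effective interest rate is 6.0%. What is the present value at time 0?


PV at time 5 of the 13-year annuity-immediate:
a_n = 2487 * (1-(1+0.06)^(-13))/0.06 = 22016.6225
Discount back 5 years to time 0:
PV = 22016.6225 * (1+0.06)^(-5)
= 22016.6225 * 0.747258
= 16452.1011


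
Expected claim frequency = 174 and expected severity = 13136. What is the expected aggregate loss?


E[S] = E[N] * E[X]
= 174 * 13136
= 2.2857e+06


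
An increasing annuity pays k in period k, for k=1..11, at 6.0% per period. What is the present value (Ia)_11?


(Ia)_n = sum_{k=1}^{n} k * v^k, v = 1/(1+i)
v = 0.943396
Sum computed term by term:
(Ia)_11 = 42.7571


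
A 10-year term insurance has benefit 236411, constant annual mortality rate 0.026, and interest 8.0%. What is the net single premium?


NSP = benefit * sum_{k=0}^{n-1} k_p_x * q * v^(k+1)
With constant q=0.026, v=0.925926
Sum = 0.157982
NSP = 236411 * 0.157982
= 37348.6738


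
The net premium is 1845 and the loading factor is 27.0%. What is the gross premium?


Gross = net * (1 + loading)
= 1845 * (1 + 0.27)
= 1845 * 1.27
= 2343.15


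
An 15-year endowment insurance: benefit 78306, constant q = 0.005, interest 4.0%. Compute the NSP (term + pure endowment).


Term component = 4219.422
Pure endowment = 15_p_x * v^15 * benefit = 0.927569 * 0.555265 * 78306 = 40331.2016
NSP = 44550.6237


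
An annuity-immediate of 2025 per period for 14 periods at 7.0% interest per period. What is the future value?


FV = PMT * ((1+i)^n - 1) / i
= 2025 * ((1.07)^14 - 1) / 0.07
= 2025 * (2.578534 - 1) / 0.07
= 45664.7379


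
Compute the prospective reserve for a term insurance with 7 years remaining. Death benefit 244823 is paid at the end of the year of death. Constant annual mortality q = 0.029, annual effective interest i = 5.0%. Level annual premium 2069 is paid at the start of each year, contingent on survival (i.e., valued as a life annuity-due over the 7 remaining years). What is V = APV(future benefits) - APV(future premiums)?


v = 1/(1+i) = 0.952381
APV(future benefits) per unit = sum_{k=0}^{6} k_p_x * q * v^(k+1) = 0.154774
APV(future benefits) = 244823 * 0.154774 = 37892.1695
Life annuity-due factor ä_{x:7} = sum_{k=0}^{6} k_p_x * v^k = 5.603877
APV(future premiums) = 2069 * 5.603877 = 11594.4205
V = 37892.1695 - 11594.4205
= 26297.749


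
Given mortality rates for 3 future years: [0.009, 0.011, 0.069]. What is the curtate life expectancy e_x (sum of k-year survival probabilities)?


e_x = sum_{k=1}^{n} k_p_x
k_p_x values:
  1_p_x = 0.991
  2_p_x = 0.980099
  3_p_x = 0.912472
e_x = 2.8836


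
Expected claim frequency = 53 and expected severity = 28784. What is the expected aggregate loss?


E[S] = E[N] * E[X]
= 53 * 28784
= 1.5256e+06


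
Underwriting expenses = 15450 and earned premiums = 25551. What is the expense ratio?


Expense ratio = expenses / premiums
= 15450 / 25551
= 0.6047


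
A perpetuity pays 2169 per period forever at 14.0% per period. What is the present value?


PV = PMT / i
= 2169 / 0.14
= 15492.8571


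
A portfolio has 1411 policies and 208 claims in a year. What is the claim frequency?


frequency = claims / policies
= 208 / 1411
= 0.1474


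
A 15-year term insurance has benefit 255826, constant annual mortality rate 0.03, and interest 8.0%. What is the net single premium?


NSP = benefit * sum_{k=0}^{n-1} k_p_x * q * v^(k+1)
With constant q=0.03, v=0.925926
Sum = 0.218283
NSP = 255826 * 0.218283
= 55842.5934


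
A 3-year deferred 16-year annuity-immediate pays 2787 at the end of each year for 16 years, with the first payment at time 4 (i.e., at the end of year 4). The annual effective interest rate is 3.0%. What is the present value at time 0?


PV at time 3 of the 16-year annuity-immediate:
a_n = 2787 * (1-(1+0.03)^(-16))/0.03 = 35007.7913
Discount back 3 years to time 0:
PV = 35007.7913 * (1+0.03)^(-3)
= 35007.7913 * 0.915142
= 32037.0883


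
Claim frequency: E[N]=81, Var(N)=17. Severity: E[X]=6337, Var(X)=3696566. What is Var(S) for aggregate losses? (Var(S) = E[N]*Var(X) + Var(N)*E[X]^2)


Var(S) = E[N]*Var(X) + Var(N)*E[X]^2
= 81*3696566 + 17*6337^2
= 299421846 + 682678673
= 9.8210e+08


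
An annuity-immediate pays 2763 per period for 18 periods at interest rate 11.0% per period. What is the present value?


PV = PMT * (1 - (1+i)^(-n)) / i
= 2763 * (1 - (1+0.11)^(-18)) / 0.11
= 2763 * (1 - 0.152822) / 0.11
= 2763 * 7.701617
= 21279.5666


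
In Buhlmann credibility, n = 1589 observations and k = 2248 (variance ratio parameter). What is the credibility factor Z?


Z = n / (n + k)
= 1589 / (1589 + 2248)
= 1589 / 3837
= 0.4141


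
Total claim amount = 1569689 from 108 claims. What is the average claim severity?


severity = total / number
= 1569689 / 108
= 14534.1574


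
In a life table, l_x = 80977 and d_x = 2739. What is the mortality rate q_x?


q_x = d_x / l_x
= 2739 / 80977
= 0.0338


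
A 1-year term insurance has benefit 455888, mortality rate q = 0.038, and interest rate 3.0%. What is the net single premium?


NSP = benefit * q * v
v = 1/(1+i) = 0.970874
NSP = 455888 * 0.038 * 0.970874
= 16819.1689


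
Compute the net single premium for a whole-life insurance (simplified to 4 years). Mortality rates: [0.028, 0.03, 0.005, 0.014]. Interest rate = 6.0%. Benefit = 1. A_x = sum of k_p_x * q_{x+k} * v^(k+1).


v = 0.943396
Year 0: k_p_x=1.0, q=0.028, term=0.026415
Year 1: k_p_x=0.972, q=0.03, term=0.025952
Year 2: k_p_x=0.94284, q=0.005, term=0.003958
Year 3: k_p_x=0.938126, q=0.014, term=0.010403
A_x = 0.0667


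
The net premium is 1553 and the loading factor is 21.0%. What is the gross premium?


Gross = net * (1 + loading)
= 1553 * (1 + 0.21)
= 1553 * 1.21
= 1879.13


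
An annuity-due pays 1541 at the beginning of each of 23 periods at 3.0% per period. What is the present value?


PV_due = PMT * (1-(1+i)^(-n))/i * (1+i)
PV_immediate = 25339.6005
PV_due = 25339.6005 * 1.03
= 26099.7885


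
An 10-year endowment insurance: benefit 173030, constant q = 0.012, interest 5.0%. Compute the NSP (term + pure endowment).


Term component = 15268.0392
Pure endowment = 10_p_x * v^10 * benefit = 0.886277 * 0.613913 * 173030 = 94145.1308
NSP = 109413.17


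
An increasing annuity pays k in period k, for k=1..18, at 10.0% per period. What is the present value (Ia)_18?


(Ia)_n = sum_{k=1}^{n} k * v^k, v = 1/(1+i)
v = 0.909091
Sum computed term by term:
(Ia)_18 = 57.841


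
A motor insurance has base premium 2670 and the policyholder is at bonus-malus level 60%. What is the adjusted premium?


adjusted = base * BM_level / 100
= 2670 * 60 / 100
= 2670 * 0.6
= 1602.0


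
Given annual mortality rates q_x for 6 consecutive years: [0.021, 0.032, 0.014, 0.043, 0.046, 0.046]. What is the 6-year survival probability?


p_k = 1 - q_k for each year
Survival = product of (1 - q_k)
= 0.979 * 0.968 * 0.986 * 0.957 * 0.954 * 0.954
= 0.8138


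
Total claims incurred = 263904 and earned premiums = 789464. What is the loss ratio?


Loss ratio = claims / premiums
= 263904 / 789464
= 0.3343


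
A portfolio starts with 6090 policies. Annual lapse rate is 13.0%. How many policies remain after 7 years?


remaining = initial * (1 - lapse)^years
= 6090 * (1 - 0.13)^7
= 6090 * 0.377255
= 2297.4817


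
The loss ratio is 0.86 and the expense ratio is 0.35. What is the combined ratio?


Combined ratio = loss ratio + expense ratio
= 0.86 + 0.35
= 1.21


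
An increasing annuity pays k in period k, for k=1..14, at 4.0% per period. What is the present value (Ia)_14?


(Ia)_n = sum_{k=1}^{n} k * v^k, v = 1/(1+i)
v = 0.961538
Sum computed term by term:
(Ia)_14 = 72.5249


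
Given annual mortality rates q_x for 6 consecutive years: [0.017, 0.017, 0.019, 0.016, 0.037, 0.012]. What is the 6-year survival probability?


p_k = 1 - q_k for each year
Survival = product of (1 - q_k)
= 0.983 * 0.983 * 0.981 * 0.984 * 0.963 * 0.988
= 0.8875


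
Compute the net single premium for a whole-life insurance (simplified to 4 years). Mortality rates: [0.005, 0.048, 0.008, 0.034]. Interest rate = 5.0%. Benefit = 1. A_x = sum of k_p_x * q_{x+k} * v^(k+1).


v = 0.952381
Year 0: k_p_x=1.0, q=0.005, term=0.004762
Year 1: k_p_x=0.995, q=0.048, term=0.04332
Year 2: k_p_x=0.94724, q=0.008, term=0.006546
Year 3: k_p_x=0.939662, q=0.034, term=0.026284
A_x = 0.0809


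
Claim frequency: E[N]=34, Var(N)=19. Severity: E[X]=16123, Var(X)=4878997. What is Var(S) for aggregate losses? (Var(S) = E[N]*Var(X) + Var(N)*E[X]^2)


Var(S) = E[N]*Var(X) + Var(N)*E[X]^2
= 34*4878997 + 19*16123^2
= 165885898 + 4939071451
= 5.1050e+09


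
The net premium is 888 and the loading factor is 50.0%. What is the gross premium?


Gross = net * (1 + loading)
= 888 * (1 + 0.5)
= 888 * 1.5
= 1332.0


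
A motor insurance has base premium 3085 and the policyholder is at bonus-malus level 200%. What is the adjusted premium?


adjusted = base * BM_level / 100
= 3085 * 200 / 100
= 3085 * 2.0
= 6170.0


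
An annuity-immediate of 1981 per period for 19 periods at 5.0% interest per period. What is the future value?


FV = PMT * ((1+i)^n - 1) / i
= 1981 * ((1.05)^19 - 1) / 0.05
= 1981 * (2.52695 - 1) / 0.05
= 60497.7667


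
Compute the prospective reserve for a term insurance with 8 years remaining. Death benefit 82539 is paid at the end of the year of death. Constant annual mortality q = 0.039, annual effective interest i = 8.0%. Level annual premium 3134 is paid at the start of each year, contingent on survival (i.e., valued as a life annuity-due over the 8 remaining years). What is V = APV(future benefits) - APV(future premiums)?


v = 1/(1+i) = 0.925926
APV(future benefits) per unit = sum_{k=0}^{7} k_p_x * q * v^(k+1) = 0.198931
APV(future benefits) = 82539 * 0.198931 = 16419.6018
Life annuity-due factor ä_{x:8} = sum_{k=0}^{7} k_p_x * v^k = 5.508871
APV(future premiums) = 3134 * 5.508871 = 17264.8003
V = 16419.6018 - 17264.8003
= -845.1985


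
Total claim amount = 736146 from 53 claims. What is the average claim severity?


severity = total / number
= 736146 / 53
= 13889.5472


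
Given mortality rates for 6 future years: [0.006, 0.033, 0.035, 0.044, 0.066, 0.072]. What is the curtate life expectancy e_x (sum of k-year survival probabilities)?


e_x = sum_{k=1}^{n} k_p_x
k_p_x values:
  1_p_x = 0.994
  2_p_x = 0.961198
  3_p_x = 0.927556
  4_p_x = 0.886744
  5_p_x = 0.828219
  6_p_x = 0.768587
e_x = 5.3663


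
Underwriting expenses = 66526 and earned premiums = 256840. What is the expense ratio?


Expense ratio = expenses / premiums
= 66526 / 256840
= 0.259


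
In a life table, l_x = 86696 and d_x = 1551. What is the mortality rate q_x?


q_x = d_x / l_x
= 1551 / 86696
= 0.0179


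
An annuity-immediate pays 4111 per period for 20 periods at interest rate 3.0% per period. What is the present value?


PV = PMT * (1 - (1+i)^(-n)) / i
= 4111 * (1 - (1+0.03)^(-20)) / 0.03
= 4111 * (1 - 0.553676) / 0.03
= 4111 * 14.877475
= 61161.2992


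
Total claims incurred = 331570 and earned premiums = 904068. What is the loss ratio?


Loss ratio = claims / premiums
= 331570 / 904068
= 0.3668


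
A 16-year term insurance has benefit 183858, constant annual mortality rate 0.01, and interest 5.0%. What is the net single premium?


NSP = benefit * sum_{k=0}^{n-1} k_p_x * q * v^(k+1)
With constant q=0.01, v=0.952381
Sum = 0.101656
NSP = 183858 * 0.101656
= 18690.3113


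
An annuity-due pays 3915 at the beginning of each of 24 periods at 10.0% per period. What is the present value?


PV_due = PMT * (1-(1+i)^(-n))/i * (1+i)
PV_immediate = 35175.2728
PV_due = 35175.2728 * 1.1
= 38692.8001


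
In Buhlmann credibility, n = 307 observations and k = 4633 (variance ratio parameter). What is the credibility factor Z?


Z = n / (n + k)
= 307 / (307 + 4633)
= 307 / 4940
= 0.0621


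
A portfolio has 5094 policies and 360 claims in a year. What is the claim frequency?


frequency = claims / policies
= 360 / 5094
= 0.0707


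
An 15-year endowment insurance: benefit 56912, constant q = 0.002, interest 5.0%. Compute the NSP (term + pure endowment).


Term component = 1167.1625
Pure endowment = 15_p_x * v^15 * benefit = 0.970416 * 0.481017 * 56912 = 26565.7745
NSP = 27732.937


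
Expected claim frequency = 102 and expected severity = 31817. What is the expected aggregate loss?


E[S] = E[N] * E[X]
= 102 * 31817
= 3.2453e+06


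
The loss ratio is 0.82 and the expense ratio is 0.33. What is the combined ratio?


Combined ratio = loss ratio + expense ratio
= 0.82 + 0.33
= 1.15


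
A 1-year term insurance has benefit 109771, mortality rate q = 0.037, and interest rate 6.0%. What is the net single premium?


NSP = benefit * q * v
v = 1/(1+i) = 0.943396
NSP = 109771 * 0.037 * 0.943396
= 3831.6292


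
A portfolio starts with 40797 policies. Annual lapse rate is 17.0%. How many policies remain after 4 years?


remaining = initial * (1 - lapse)^years
= 40797 * (1 - 0.17)^4
= 40797 * 0.474583
= 19361.5712


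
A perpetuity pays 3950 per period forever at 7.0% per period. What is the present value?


PV = PMT / i
= 3950 / 0.07
= 56428.5714


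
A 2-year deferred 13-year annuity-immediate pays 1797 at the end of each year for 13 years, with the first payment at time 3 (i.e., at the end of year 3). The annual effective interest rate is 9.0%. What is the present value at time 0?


PV at time 2 of the 13-year annuity-immediate:
a_n = 1797 * (1-(1+0.09)^(-13))/0.09 = 13453.9664
Discount back 2 years to time 0:
PV = 13453.9664 * (1+0.09)^(-2)
= 13453.9664 * 0.84168
= 11323.9343


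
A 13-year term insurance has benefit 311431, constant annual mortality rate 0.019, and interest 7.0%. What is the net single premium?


NSP = benefit * sum_{k=0}^{n-1} k_p_x * q * v^(k+1)
With constant q=0.019, v=0.934579
Sum = 0.144448
NSP = 311431 * 0.144448
= 44985.5191


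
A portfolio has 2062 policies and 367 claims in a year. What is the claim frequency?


frequency = claims / policies
= 367 / 2062
= 0.178


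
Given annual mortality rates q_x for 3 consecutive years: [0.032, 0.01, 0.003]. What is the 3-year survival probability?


p_k = 1 - q_k for each year
Survival = product of (1 - q_k)
= 0.968 * 0.99 * 0.997
= 0.9554


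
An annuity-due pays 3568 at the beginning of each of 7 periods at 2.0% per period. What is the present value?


PV_due = PMT * (1-(1+i)^(-n))/i * (1+i)
PV_immediate = 23092.0641
PV_due = 23092.0641 * 1.02
= 23553.9054


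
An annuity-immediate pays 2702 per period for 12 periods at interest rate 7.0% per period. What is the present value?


PV = PMT * (1 - (1+i)^(-n)) / i
= 2702 * (1 - (1+0.07)^(-12)) / 0.07
= 2702 * (1 - 0.444012) / 0.07
= 2702 * 7.942686
= 21461.1384


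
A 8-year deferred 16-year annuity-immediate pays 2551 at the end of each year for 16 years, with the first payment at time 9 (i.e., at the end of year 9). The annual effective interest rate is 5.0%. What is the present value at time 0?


PV at time 8 of the 16-year annuity-immediate:
a_n = 2551 * (1-(1+0.05)^(-16))/0.05 = 27647.1501
Discount back 8 years to time 0:
PV = 27647.1501 * (1+0.05)^(-8)
= 27647.1501 * 0.676839
= 18712.6795


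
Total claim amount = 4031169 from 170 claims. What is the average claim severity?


severity = total / number
= 4031169 / 170
= 23712.7588


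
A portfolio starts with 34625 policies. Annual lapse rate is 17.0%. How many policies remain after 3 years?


remaining = initial * (1 - lapse)^years
= 34625 * (1 - 0.17)^3
= 34625 * 0.571787
= 19798.1249


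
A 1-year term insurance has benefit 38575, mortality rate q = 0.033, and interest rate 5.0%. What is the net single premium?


NSP = benefit * q * v
v = 1/(1+i) = 0.952381
NSP = 38575 * 0.033 * 0.952381
= 1212.3571


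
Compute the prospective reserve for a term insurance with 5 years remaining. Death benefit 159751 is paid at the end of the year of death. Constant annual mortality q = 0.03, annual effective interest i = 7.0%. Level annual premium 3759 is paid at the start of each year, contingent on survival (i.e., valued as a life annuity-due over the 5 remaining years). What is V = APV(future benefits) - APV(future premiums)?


v = 1/(1+i) = 0.934579
APV(future benefits) per unit = sum_{k=0}^{4} k_p_x * q * v^(k+1) = 0.11632
APV(future benefits) = 159751 * 0.11632 = 18582.2926
Life annuity-due factor ä_{x:5} = sum_{k=0}^{4} k_p_x * v^k = 4.148759
APV(future premiums) = 3759 * 4.148759 = 15595.186
V = 18582.2926 - 15595.186
= 2987.1066


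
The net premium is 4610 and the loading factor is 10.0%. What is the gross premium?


Gross = net * (1 + loading)
= 4610 * (1 + 0.1)
= 4610 * 1.1
= 5071.0


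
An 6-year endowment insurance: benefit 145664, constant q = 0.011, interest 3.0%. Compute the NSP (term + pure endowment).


Term component = 8452.8094
Pure endowment = 6_p_x * v^6 * benefit = 0.935789 * 0.837484 * 145664 = 114158.074
NSP = 122610.8834


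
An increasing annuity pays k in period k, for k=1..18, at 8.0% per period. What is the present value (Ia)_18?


(Ia)_n = sum_{k=1}^{n} k * v^k, v = 1/(1+i)
v = 0.925926
Sum computed term by term:
(Ia)_18 = 70.2144


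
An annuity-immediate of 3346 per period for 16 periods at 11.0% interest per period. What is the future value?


FV = PMT * ((1+i)^n - 1) / i
= 3346 * ((1.11)^16 - 1) / 0.11
= 3346 * (5.310894 - 1) / 0.11
= 131129.5676


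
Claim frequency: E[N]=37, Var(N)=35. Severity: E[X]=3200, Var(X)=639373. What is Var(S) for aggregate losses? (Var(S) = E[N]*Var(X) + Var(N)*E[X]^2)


Var(S) = E[N]*Var(X) + Var(N)*E[X]^2
= 37*639373 + 35*3200^2
= 23656801 + 358400000
= 3.8206e+08


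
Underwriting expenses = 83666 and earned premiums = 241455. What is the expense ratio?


Expense ratio = expenses / premiums
= 83666 / 241455
= 0.3465


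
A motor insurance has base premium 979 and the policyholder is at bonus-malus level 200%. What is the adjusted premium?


adjusted = base * BM_level / 100
= 979 * 200 / 100
= 979 * 2.0
= 1958.0


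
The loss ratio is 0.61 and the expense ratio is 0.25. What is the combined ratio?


Combined ratio = loss ratio + expense ratio
= 0.61 + 0.25
= 0.86


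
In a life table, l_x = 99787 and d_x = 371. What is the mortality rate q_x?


q_x = d_x / l_x
= 371 / 99787
= 0.0037


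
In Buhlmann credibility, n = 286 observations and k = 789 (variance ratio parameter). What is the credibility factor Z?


Z = n / (n + k)
= 286 / (286 + 789)
= 286 / 1075
= 0.266


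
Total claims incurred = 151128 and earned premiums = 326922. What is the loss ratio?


Loss ratio = claims / premiums
= 151128 / 326922
= 0.4623


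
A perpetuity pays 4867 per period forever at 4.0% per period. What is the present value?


PV = PMT / i
= 4867 / 0.04
= 121675.0


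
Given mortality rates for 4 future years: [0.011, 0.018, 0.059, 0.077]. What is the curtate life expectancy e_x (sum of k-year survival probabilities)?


e_x = sum_{k=1}^{n} k_p_x
k_p_x values:
  1_p_x = 0.989
  2_p_x = 0.971198
  3_p_x = 0.913897
  4_p_x = 0.843527
e_x = 3.7176


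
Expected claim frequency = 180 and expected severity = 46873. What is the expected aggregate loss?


E[S] = E[N] * E[X]
= 180 * 46873
= 8.4371e+06


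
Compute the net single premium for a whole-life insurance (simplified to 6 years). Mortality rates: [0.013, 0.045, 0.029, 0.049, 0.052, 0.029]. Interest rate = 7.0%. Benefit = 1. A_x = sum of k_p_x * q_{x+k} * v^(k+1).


v = 0.934579
Year 0: k_p_x=1.0, q=0.013, term=0.01215
Year 1: k_p_x=0.987, q=0.045, term=0.038794
Year 2: k_p_x=0.942585, q=0.029, term=0.022313
Year 3: k_p_x=0.91525, q=0.049, term=0.034214
Year 4: k_p_x=0.870403, q=0.052, term=0.03227
Year 5: k_p_x=0.825142, q=0.029, term=0.015945
A_x = 0.1557


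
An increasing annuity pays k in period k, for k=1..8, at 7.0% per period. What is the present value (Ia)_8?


(Ia)_n = sum_{k=1}^{n} k * v^k, v = 1/(1+i)
v = 0.934579
Sum computed term by term:
(Ia)_8 = 24.7602


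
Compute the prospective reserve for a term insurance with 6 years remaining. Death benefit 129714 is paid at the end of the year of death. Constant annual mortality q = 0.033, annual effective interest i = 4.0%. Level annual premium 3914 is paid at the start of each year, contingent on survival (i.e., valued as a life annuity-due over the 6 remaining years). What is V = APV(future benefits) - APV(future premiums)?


v = 1/(1+i) = 0.961538
APV(future benefits) per unit = sum_{k=0}^{5} k_p_x * q * v^(k+1) = 0.159942
APV(future benefits) = 129714 * 0.159942 = 20746.7769
Life annuity-due factor ä_{x:6} = sum_{k=0}^{5} k_p_x * v^k = 5.040611
APV(future premiums) = 3914 * 5.040611 = 19728.9515
V = 20746.7769 - 19728.9515
= 1017.8254


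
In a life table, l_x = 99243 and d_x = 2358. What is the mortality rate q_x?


q_x = d_x / l_x
= 2358 / 99243
= 0.0238


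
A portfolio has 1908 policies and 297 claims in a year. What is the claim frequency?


frequency = claims / policies
= 297 / 1908
= 0.1557


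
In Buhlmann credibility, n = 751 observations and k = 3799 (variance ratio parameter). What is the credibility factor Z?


Z = n / (n + k)
= 751 / (751 + 3799)
= 751 / 4550
= 0.1651


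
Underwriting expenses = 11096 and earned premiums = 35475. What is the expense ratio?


Expense ratio = expenses / premiums
= 11096 / 35475
= 0.3128


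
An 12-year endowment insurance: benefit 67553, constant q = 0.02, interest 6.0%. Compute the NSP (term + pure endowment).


Term component = 10302.1674
Pure endowment = 12_p_x * v^12 * benefit = 0.784717 * 0.496969 * 67553 = 26344.3305
NSP = 36646.4979


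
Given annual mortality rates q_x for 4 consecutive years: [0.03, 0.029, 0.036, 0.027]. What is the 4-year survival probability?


p_k = 1 - q_k for each year
Survival = product of (1 - q_k)
= 0.97 * 0.971 * 0.964 * 0.973
= 0.8834


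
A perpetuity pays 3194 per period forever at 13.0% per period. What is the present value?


PV = PMT / i
= 3194 / 0.13
= 24569.2308


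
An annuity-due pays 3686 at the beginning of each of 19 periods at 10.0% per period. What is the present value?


PV_due = PMT * (1-(1+i)^(-n))/i * (1+i)
PV_immediate = 30833.0955
PV_due = 30833.0955 * 1.1
= 33916.405


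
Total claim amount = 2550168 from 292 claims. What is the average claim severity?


severity = total / number
= 2550168 / 292
= 8733.4521


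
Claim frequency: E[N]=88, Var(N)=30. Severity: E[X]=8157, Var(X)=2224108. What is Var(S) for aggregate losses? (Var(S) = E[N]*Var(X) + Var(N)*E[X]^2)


Var(S) = E[N]*Var(X) + Var(N)*E[X]^2
= 88*2224108 + 30*8157^2
= 195721504 + 1996099470
= 2.1918e+09


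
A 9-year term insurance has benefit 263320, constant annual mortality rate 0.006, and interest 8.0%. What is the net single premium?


NSP = benefit * sum_{k=0}^{n-1} k_p_x * q * v^(k+1)
With constant q=0.006, v=0.925926
Sum = 0.036706
NSP = 263320 * 0.036706
= 9665.5308


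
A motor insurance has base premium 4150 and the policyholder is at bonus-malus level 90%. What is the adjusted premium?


adjusted = base * BM_level / 100
= 4150 * 90 / 100
= 4150 * 0.9
= 3735.0


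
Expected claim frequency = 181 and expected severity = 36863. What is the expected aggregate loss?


E[S] = E[N] * E[X]
= 181 * 36863
= 6.6722e+06


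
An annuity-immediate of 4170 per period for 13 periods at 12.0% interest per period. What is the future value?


FV = PMT * ((1+i)^n - 1) / i
= 4170 * ((1.12)^13 - 1) / 0.12
= 4170 * (4.363493 - 1) / 0.12
= 116881.3856


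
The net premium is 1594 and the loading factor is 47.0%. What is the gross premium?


Gross = net * (1 + loading)
= 1594 * (1 + 0.47)
= 1594 * 1.47
= 2343.18


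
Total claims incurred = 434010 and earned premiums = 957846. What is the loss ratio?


Loss ratio = claims / premiums
= 434010 / 957846
= 0.4531


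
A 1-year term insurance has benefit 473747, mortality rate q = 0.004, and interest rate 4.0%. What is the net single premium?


NSP = benefit * q * v
v = 1/(1+i) = 0.961538
NSP = 473747 * 0.004 * 0.961538
= 1822.1038


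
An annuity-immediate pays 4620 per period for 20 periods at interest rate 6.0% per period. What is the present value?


PV = PMT * (1 - (1+i)^(-n)) / i
= 4620 * (1 - (1+0.06)^(-20)) / 0.06
= 4620 * (1 - 0.311805) / 0.06
= 4620 * 11.469921
= 52991.036


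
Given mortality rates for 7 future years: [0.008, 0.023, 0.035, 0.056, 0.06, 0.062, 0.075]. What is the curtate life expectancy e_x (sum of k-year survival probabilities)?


e_x = sum_{k=1}^{n} k_p_x
k_p_x values:
  1_p_x = 0.992
  2_p_x = 0.969184
  3_p_x = 0.935263
  4_p_x = 0.882888
  5_p_x = 0.829915
  6_p_x = 0.77846
  7_p_x = 0.720075
e_x = 6.1078


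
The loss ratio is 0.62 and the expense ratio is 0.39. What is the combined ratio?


Combined ratio = loss ratio + expense ratio
= 0.62 + 0.39
= 1.01


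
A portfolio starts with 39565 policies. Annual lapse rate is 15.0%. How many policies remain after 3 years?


remaining = initial * (1 - lapse)^years
= 39565 * (1 - 0.15)^3
= 39565 * 0.614125
= 24297.8556


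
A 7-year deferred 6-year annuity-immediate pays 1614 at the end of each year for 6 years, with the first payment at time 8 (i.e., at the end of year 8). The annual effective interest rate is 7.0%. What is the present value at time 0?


PV at time 7 of the 6-year annuity-immediate:
a_n = 1614 * (1-(1+0.07)^(-6))/0.07 = 7693.195
Discount back 7 years to time 0:
PV = 7693.195 * (1+0.07)^(-7)
= 7693.195 * 0.62275
= 4790.9352


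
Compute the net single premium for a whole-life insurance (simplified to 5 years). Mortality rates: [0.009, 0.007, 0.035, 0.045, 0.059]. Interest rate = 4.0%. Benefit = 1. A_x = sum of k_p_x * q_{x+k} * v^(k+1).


v = 0.961538
Year 0: k_p_x=1.0, q=0.009, term=0.008654
Year 1: k_p_x=0.991, q=0.007, term=0.006414
Year 2: k_p_x=0.984063, q=0.035, term=0.030619
Year 3: k_p_x=0.949621, q=0.045, term=0.036528
Year 4: k_p_x=0.906888, q=0.059, term=0.043978
A_x = 0.1262


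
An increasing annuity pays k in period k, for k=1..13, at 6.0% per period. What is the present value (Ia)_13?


(Ia)_n = sum_{k=1}^{n} k * v^k, v = 1/(1+i)
v = 0.943396
Sum computed term by term:
(Ia)_13 = 54.8156


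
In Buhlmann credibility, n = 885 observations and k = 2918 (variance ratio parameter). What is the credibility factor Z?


Z = n / (n + k)
= 885 / (885 + 2918)
= 885 / 3803
= 0.2327


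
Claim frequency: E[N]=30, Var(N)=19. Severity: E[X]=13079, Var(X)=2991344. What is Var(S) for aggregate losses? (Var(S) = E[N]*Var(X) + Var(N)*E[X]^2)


Var(S) = E[N]*Var(X) + Var(N)*E[X]^2
= 30*2991344 + 19*13079^2
= 89740320 + 3250144579
= 3.3399e+09


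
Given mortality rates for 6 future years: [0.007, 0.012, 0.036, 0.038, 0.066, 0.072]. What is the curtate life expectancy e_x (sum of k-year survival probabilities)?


e_x = sum_{k=1}^{n} k_p_x
k_p_x values:
  1_p_x = 0.993
  2_p_x = 0.981084
  3_p_x = 0.945765
  4_p_x = 0.909826
  5_p_x = 0.849777
  6_p_x = 0.788593
e_x = 5.468


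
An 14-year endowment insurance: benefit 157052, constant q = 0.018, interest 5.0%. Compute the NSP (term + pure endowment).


Term component = 25290.215
Pure endowment = 14_p_x * v^14 * benefit = 0.775463 * 0.505068 * 157052 = 61511.1878
NSP = 86801.4028


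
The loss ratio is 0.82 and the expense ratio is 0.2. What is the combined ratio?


Combined ratio = loss ratio + expense ratio
= 0.82 + 0.2
= 1.02


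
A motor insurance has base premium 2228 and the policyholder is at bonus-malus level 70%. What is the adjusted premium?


adjusted = base * BM_level / 100
= 2228 * 70 / 100
= 2228 * 0.7
= 1559.6


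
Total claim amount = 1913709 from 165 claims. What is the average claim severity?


severity = total / number
= 1913709 / 165
= 11598.2364


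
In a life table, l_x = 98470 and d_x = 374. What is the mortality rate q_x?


q_x = d_x / l_x
= 374 / 98470
= 0.0038


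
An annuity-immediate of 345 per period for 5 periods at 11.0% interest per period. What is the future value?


FV = PMT * ((1+i)^n - 1) / i
= 345 * ((1.11)^5 - 1) / 0.11
= 345 * (1.685058 - 1) / 0.11
= 2148.5915


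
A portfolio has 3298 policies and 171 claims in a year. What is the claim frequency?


frequency = claims / policies
= 171 / 3298
= 0.0518


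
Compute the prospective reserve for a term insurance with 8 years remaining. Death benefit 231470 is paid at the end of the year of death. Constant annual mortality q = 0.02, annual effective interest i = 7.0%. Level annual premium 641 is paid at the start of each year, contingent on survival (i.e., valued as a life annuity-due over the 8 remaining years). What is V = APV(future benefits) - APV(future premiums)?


v = 1/(1+i) = 0.934579
APV(future benefits) per unit = sum_{k=0}^{7} k_p_x * q * v^(k+1) = 0.112188
APV(future benefits) = 231470 * 0.112188 = 25968.2682
Life annuity-due factor ä_{x:8} = sum_{k=0}^{7} k_p_x * v^k = 6.002084
APV(future premiums) = 641 * 6.002084 = 3847.3358
V = 25968.2682 - 3847.3358
= 22120.9325


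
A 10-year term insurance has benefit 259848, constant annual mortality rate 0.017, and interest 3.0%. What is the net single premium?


NSP = benefit * sum_{k=0}^{n-1} k_p_x * q * v^(k+1)
With constant q=0.017, v=0.970874
Sum = 0.13497
NSP = 259848 * 0.13497
= 35071.5582


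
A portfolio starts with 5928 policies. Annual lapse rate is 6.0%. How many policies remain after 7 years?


remaining = initial * (1 - lapse)^years
= 5928 * (1 - 0.06)^7
= 5928 * 0.648478
= 3844.1752


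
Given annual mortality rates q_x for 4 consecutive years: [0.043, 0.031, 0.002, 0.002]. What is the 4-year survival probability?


p_k = 1 - q_k for each year
Survival = product of (1 - q_k)
= 0.957 * 0.969 * 0.998 * 0.998
= 0.9236


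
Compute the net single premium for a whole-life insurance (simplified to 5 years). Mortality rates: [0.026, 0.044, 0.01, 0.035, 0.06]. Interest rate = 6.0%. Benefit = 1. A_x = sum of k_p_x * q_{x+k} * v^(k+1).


v = 0.943396
Year 0: k_p_x=1.0, q=0.026, term=0.024528
Year 1: k_p_x=0.974, q=0.044, term=0.038142
Year 2: k_p_x=0.931144, q=0.01, term=0.007818
Year 3: k_p_x=0.921833, q=0.035, term=0.025556
Year 4: k_p_x=0.889568, q=0.06, term=0.039884
A_x = 0.1359


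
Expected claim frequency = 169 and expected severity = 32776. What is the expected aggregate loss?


E[S] = E[N] * E[X]
= 169 * 32776
= 5.5391e+06


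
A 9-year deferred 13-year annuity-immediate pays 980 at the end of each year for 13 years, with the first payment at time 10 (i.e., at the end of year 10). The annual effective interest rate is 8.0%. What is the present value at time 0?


PV at time 9 of the 13-year annuity-immediate:
a_n = 980 * (1-(1+0.08)^(-13))/0.08 = 7745.7004
Discount back 9 years to time 0:
PV = 7745.7004 * (1+0.08)^(-9)
= 7745.7004 * 0.500249
= 3874.7786


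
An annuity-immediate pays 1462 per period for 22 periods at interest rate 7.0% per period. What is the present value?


PV = PMT * (1 - (1+i)^(-n)) / i
= 1462 * (1 - (1+0.07)^(-22)) / 0.07
= 1462 * (1 - 0.225713) / 0.07
= 1462 * 11.06124
= 16171.5336


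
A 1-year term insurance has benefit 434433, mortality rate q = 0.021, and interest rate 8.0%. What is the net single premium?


NSP = benefit * q * v
v = 1/(1+i) = 0.925926
NSP = 434433 * 0.021 * 0.925926
= 8447.3083


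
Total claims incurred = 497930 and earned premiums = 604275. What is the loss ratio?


Loss ratio = claims / premiums
= 497930 / 604275
= 0.824


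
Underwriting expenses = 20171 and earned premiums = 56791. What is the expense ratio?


Expense ratio = expenses / premiums
= 20171 / 56791
= 0.3552
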